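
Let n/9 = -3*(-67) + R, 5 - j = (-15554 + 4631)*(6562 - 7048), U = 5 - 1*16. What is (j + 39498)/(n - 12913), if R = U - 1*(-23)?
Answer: 5269075/10996 ≈ 479.18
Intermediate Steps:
U = -11 (U = 5 - 16 = -11)
j = -5308573 (j = 5 - (-15554 + 4631)*(6562 - 7048) = 5 - (-10923)*(-486) = 5 - 1*5308578 = 5 - 5308578 = -5308573)
R = 12 (R = -11 - 1*(-23) = -11 + 23 = 12)
n = 1917 (n = 9*(-3*(-67) + 12) = 9*(201 + 12) = 9*213 = 1917)
(j + 39498)/(n - 12913) = (-5308573 + 39498)/(1917 - 12913) = -5269075/(-10996) = -5269075*(-1/10996) = 5269075/10996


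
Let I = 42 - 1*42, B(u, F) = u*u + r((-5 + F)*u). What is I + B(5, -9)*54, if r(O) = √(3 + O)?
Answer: 1350 + 54*I*√67 ≈ 1350.0 + 442.01*I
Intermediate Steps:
B(u, F) = u² + √(3 + u*(-5 + F)) (B(u, F) = u*u + √(3 + (-5 + F)*u) = u² + √(3 + u*(-5 + F)))
I = 0 (I = 42 - 42 = 0)
I + B(5, -9)*54 = 0 + (5² + √(3 + 5*(-5 - 9)))*54 = 0 + (25 + √(3 + 5*(-14)))*54 = 0 + (25 + √(3 - 70))*54 = 0 + (25 + √(-67))*54 = 0 + (25 + I*√67)*54 = 0 + (1350 + 54*I*√67) = 1350 + 54*I*√67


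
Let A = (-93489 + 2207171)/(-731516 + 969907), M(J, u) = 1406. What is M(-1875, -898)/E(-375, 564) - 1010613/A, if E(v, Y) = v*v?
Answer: -33879518796084983/297236531250 ≈ -1.1398e+5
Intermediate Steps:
E(v, Y) = v²
A = 2113682/238391 ≈ 8.8665
M(-1875, -898)/E(-375, 564) - 1010613/A = 1406/((-375)²) - 1010613/2113682/238391 = 1406/140625 - 1010613*238391/2113682 = 1406*(1/140625) - 240921043683/2113682 = 1406/140625 - 240921043683/2113682 = -33879518796084983/297236531250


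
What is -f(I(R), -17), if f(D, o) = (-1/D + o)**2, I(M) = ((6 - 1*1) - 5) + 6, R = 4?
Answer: -10609/36 ≈ -294.69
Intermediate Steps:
I(M) = 6 (I(M) = ((6 - 1) - 5) + 6 = (5 - 5) + 6 = 0 + 6 = 6)
f(D, o) = (o - 1/D)**2
-f(I(R), -17) = -(-1 + 6*(-17))**2/6**2 = -(-1 - 102)**2/36 = -(-103)**2/36 = -10609/36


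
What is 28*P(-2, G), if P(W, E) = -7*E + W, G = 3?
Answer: -644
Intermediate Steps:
P(W, E) = W - 7*E
28*P(-2, G) = 28*(-2 - 7*3) = 28*(-2 - 21) = 28*(-23) = -644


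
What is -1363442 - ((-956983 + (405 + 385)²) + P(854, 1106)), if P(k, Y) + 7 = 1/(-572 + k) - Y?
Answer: -290303773/282 ≈ -1.0294e+6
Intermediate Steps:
P(k, Y) = -7 + 1/(-572 + k) - Y (P(k, Y) = -7 + (1/(-572 + k) - Y) = -7 + 1/(-572 + k) - Y)
-1363442 - ((-956983 + (405 + 385)²) + P(854, 1106)) = -1363442 - ((-956983 + (405 + 385)²) + (4005 - 7*854 + 572*1106 - 1*1106*854)/(-572 + 854)) = -1363442 - ((-956983 + 790²) + (4005 - 5978 + 632632 - 944524)/282) = -1363442 - ((-956983 + 624100) + (1/282)*(-313865)) = -1363442 - (-332883 - 313865/282) = -1363442 - 1*(-94186871/282) = -1363442 + 94186871/282 = -290303773/282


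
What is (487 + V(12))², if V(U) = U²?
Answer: 398161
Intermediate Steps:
(487 + V(12))² = (487 + 12²)² = (487 + 144)² = 631² = 398161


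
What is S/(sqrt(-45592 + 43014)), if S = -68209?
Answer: 68209*I*sqrt(2578)/2578 ≈ 1343.4*I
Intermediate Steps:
S/(sqrt(-45592 + 43014)) = -68209/sqrt(-45592 + 43014) = -68209*(-I*sqrt(2578)/2578) = -(-68209)*I*sqrt(2578)/2578 = 68209*I*sqrt(2578)/2578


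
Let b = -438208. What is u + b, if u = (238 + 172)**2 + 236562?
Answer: -33546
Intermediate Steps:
u = 404662 (u = 410**2 + 236562 = 168100 + 236562 = 404662)
u + b = 404662 - 438208 = -33546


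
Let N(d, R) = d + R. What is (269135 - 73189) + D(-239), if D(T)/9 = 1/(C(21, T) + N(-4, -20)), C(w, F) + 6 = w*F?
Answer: 109925705/561 ≈ 1.9595e+5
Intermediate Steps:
C(w, F) = -6 + F*w (C(w, F) = -6 + w*F = -6 + F*w)
N(d, R) = R + d
D(T) = 9/(-30 + 21*T) (D(T) = 9/((-6 + T*21) + (-20 - 4)) = 9/((-6 + 21*T) - 24) = 9/(-30 + 21*T))
(269135 - 73189) + D(-239) = (269135 - 73189) + 3/(-10 + 7*(-239)) = 195946 + 3/(-10 - 1673) = 195946 + 3/(-1683) = 195946 + 3*(-1/1683) = 195946 - 1/561 = 109925705/561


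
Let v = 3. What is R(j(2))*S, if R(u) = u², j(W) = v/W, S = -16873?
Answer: -151857/4 ≈ -37964.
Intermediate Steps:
j(W) = 3/W
R(j(2))*S = (3/2)²*(-16873) = (9/4)*(-16873) = -151857/4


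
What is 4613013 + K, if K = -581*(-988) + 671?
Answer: 5187712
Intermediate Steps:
K = 574699 (K = 574028 + 671 = 574699)
4613013 + K = 4613013 + 574699 = 5187712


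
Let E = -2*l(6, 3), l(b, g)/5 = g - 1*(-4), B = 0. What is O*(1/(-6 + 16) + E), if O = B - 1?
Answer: 699/10 ≈ 69.900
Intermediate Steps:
l(b, g) = 20 + 5*g (l(b, g) = 5*(g - 1*(-4)) = 5*(g + 4) = 5*(4 + g) = 20 + 5*g)
E = -70 (E = -2*(20 + 5*3) = -2*(20 + 15) = -2*35 = -70)
O = -1 (O = 0 - 1 = -1)
O*(1/(-6 + 16) + E) = -(1/(-6 + 16) - 70) = -(1/10 - 70) = -(⅒ - 70) = -1*(-699/10) = 699/10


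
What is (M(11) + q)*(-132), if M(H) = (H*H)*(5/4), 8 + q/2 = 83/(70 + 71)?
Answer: -846395/47 ≈ -18008.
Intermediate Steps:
q = -2090/141 (q = -16 + 2*(83/(70 + 71)) = -16 + 2*(83/141) = -16 + 166/141 = -2090/141 ≈ -14.823)
M(H) = 5*H²/4 (M(H) = H²*(5*(¼)) = H²*(5/4) = 5*H²/4)
(M(11) + q)*(-132) = ((5/4)*11² - 2090/141)*(-132) = ((5/4)*121 - 2090/141)*(-132) = (605/4 - 2090/141)*(-132) = (76945/564)*(-132) = -846395/47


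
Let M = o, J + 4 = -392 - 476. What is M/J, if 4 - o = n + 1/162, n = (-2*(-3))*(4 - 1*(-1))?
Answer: 4213/141264 ≈ 0.029824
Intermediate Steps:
n = 30 (n = 6*(4 + 1) = 6*5 = 30)
J = -872 (J = -4 + (-392 - 476) = -4 - 868 = -872)
o = -4213/162 (o = 4 - (30 + 1/162) = 4 - 1*4861/162 = 4 - 4861/162 = -4213/162 ≈ -26.006)
M = -4213/162 ≈ -26.006
M/J = -4213/162/(-872) = -4213/162*(-1/872) = 4213/141264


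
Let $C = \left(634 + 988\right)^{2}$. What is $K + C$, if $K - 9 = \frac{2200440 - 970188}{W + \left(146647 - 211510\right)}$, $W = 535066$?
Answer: $\frac{1237055011531}{470203} \approx 2.6309 \cdot 10^{6}$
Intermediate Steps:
$K = \frac{5462079}{470203}$ ($K = 9 + \frac{2200440 - 970188}{535066 + \left(146647 - 211510\right)} = 9 + \frac{1230252}{535066 - 64863} = 9 + \frac{1230252}{470203} = \frac{5462079}{470203} \approx 11.616$)
$C = 2630884$ ($C = 1622^{2} = 2630884$)
$K + C = \frac{5462079}{470203} + 2630884 = \frac{1237055011531}{470203}$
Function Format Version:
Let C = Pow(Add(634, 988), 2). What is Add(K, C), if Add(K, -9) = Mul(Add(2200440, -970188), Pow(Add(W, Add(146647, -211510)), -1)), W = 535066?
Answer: Rational(1237055011531, 470203) ≈ 2.6309e+6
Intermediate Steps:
K = Rational(5462079, 470203) (K = Add(9, Mul(Add(2200440, -970188), Pow(Add(535066, Add(146647, -211510)), -1))) = Add(9, Mul(1230252, Pow(Add(535066, -64863), -1))) = Add(9, Mul(1230252, Pow(470203, -1))) = Add(9, Mul(1230252, Rational(1, 470203))) = Add(9, Rational(1230252, 470203)) = Rational(5462079, 470203) ≈ 11.616)
C = 2630884 (C = Pow(1622, 2) = 2630884)
Add(K, C) = Add(Rational(5462079, 470203), 2630884) = Rational(1237055011531, 470203)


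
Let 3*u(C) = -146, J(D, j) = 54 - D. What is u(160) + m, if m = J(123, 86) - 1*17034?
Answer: -51455/3 ≈ -17152.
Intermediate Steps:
u(C) = -146/3 (u(C) = (1/3)*(-146) = -146/3)
m = -17103 (m = (54 - 1*123) - 1*17034 = (54 - 123) - 17034 = -69 - 17034 = -17103)
u(160) + m = -146/3 - 17103 = -51455/3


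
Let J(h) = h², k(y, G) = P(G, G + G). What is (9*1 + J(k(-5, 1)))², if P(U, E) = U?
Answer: 100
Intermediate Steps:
k(y, G) = G
(9*1 + J(k(-5, 1)))² = (9*1 + 1²)² = (9 + 1)² = 10² = 100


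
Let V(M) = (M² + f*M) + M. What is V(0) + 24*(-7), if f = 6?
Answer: -168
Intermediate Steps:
V(M) = M² + 7*M (V(M) = (M² + 6*M) + M = M² + 7*M)
V(0) + 24*(-7) = 0*(7 + 0) + 24*(-7) = 0*7 - 168 = 0 - 168 = -168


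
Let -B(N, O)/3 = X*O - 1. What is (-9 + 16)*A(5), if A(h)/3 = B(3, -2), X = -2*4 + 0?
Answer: -945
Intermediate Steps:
X = -8 (X = -8 + 0 = -8)
B(N, O) = 3 + 24*O (B(N, O) = -3*(-8*O - 1) = -3*(-1 - 8*O) = 3 + 24*O)
A(h) = -135 (A(h) = 3*(3 + 24*(-2)) = 3*(3 - 48) = 3*(-45) = -135)
(-9 + 16)*A(5) = (-9 + 16)*(-135) = 7*(-135) = -945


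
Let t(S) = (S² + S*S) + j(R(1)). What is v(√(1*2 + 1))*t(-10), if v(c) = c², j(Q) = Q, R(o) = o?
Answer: 603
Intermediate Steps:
t(S) = 1 + 2*S² (t(S) = (S² + S*S) + 1 = (S² + S²) + 1 = 2*S² + 1 = 1 + 2*S²)
v(√(1*2 + 1))*t(-10) = (√(1*2 + 1))²*(1 + 2*(-10)²) = (√(2 + 1))²*(1 + 2*100) = (√3)²*(1 + 200) = 3*201 = 603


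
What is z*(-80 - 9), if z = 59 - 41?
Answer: -1602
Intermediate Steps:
z = 18
z*(-80 - 9) = 18*(-80 - 9) = 18*(-89) = -1602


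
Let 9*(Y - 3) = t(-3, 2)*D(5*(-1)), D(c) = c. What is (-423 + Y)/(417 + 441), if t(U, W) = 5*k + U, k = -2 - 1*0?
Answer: -3715/7722 ≈ -0.48109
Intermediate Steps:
k = -2 (k = -2 + 0 = -2)
t(U, W) = -10 + U (t(U, W) = 5*(-2) + U = -10 + U)
Y = 92/9 (Y = 3 + ((-10 - 3)*(5*(-1)))/9 = 3 + (-13*(-5))/9 = 3 + (⅑)*65 = 3 + 65/9 = 92/9 ≈ 10.222)
(-423 + Y)/(417 + 441) = (-423 + 92/9)/(417 + 441) = -3715/9/858 = -3715/9*1/858 = -3715/7722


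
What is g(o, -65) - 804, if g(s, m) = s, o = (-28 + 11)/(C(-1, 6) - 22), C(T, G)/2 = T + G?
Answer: -9631/12 ≈ -802.58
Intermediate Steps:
C(T, G) = 2*G + 2*T (C(T, G) = 2*(T + G) = 2*(G + T) = 2*G + 2*T)
o = 17/12 (o = (-28 + 11)/((2*6 + 2*(-1)) - 22) = -17/((12 - 2) - 22) = -17/(10 - 22) = -17/(-12) = -17*(-1/12) = 17/12 ≈ 1.4167)
g(o, -65) - 804 = 17/12 - 804 = -9631/12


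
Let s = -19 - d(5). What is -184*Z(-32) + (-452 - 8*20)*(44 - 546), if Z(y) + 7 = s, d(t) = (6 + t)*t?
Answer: 322128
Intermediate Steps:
d(t) = t*(6 + t)
s = -74 (s = -19 - 5*(6 + 5) = -19 - 5*11 = -19 - 1*55 = -19 - 55 = -74)
Z(y) = -81 (Z(y) = -7 - 74 = -81)
-184*Z(-32) + (-452 - 8*20)*(44 - 546) = -184*(-81) + (-452 - 8*20)*(44 - 546) = 14904 + (-452 - 160)*(-502) = 14904 - 612*(-502) = 14904 + 307224 = 322128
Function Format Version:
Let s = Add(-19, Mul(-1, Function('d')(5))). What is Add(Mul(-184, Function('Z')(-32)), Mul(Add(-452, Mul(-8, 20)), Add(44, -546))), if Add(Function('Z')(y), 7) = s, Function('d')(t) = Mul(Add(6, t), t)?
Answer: 322128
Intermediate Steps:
Function('d')(t) = Mul(t, Add(6, t))
s = -74 (s = Add(-19, Mul(-1, Mul(5, Add(6, 5)))) = Add(-19, Mul(-1, Mul(5, 11))) = Add(-19, Mul(-1, 55)) = Add(-19, -55) = -74)
Function('Z')(y) = -81 (Function('Z')(y) = Add(-7, -74) = -81)
Add(Mul(-184, Function('Z')(-32)), Mul(Add(-452, Mul(-8, 20)), Add(44, -546))) = Add(Mul(-184, -81), Mul(Add(-452, Mul(-8, 20)), Add(44, -546))) = Add(14904, Mul(Add(-452, -160), -502)) = Add(14904, Mul(-612, -502)) = Add(14904, 307224) = 322128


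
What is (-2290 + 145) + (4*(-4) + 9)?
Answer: -2152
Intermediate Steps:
(-2290 + 145) + (4*(-4) + 9) = -2145 + (-16 + 9) = -2145 - 7 = -2152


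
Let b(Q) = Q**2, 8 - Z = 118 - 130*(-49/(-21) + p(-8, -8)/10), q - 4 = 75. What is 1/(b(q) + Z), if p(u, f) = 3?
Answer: 3/19420 ≈ 0.00015448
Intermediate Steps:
q = 79 (q = 4 + 75 = 79)
Z = 697/3 (Z = 8 - (118 - 130*(-49/(-21) + 3/10)) = 8 - (118 - 130*(-49*(-1/21) + 3*(1/10))) = 8 - (118 - 130*(7/3 + 3/10)) = 8 - (118 - 130*79/30) = 8 - (118 - 1027/3) = 8 - 1*(-673/3) = 8 + 673/3 = 697/3 ≈ 232.33)
1/(b(q) + Z) = 1/(79**2 + 697/3) = 1/(6241 + 697/3) = 1/(19420/3) = 3/19420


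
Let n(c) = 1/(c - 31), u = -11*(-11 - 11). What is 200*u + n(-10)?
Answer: 1984399/41 ≈ 48400.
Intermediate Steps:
u = 242 (u = -11*(-22) = 242)
n(c) = 1/(-31 + c)
200*u + n(-10) = 200*242 + 1/(-31 - 10) = 48400 + 1/(-41) = 48400 - 1/41 = 1984399/41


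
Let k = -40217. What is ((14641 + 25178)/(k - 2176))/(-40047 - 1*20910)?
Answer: 1021/66260259 ≈ 1.5409e-5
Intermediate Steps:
((14641 + 25178)/(k - 2176))/(-40047 - 1*20910) = ((14641 + 25178)/(-40217 - 2176))/(-40047 - 1*20910) = (39819/(-42393))/(-40047 - 20910) = (39819*(-1/42393))/(-60957) = -1021/1087*(-1/60957) = 1021/66260259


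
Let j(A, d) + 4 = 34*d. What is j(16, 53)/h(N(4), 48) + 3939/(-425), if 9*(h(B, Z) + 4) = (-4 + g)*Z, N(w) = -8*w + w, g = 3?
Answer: -1201371/5950 ≈ -201.91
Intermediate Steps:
j(A, d) = -4 + 34*d
N(w) = -7*w
h(B, Z) = -4 - Z/9 (h(B, Z) = -4 + ((-4 + 3)*Z)/9 = -4 + (-Z)/9 = -4 - Z/9)
j(16, 53)/h(N(4), 48) + 3939/(-425) = (-4 + 34*53)/(-4 - ⅑*48) + 3939/(-425) = (-4 + 1802)/(-4 - 16/3) + 3939*(-1/425) = 1798/(-28/3) - 3939/425 = 1798*(-3/28) - 3939/425 = -2697/14 - 3939/425 = -1201371/5950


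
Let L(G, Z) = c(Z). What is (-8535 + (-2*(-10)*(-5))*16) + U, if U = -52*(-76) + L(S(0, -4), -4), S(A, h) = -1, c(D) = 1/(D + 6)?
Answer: -12365/2 ≈ -6182.5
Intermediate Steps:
c(D) = 1/(6 + D)
L(G, Z) = 1/(6 + Z)
U = 7905/2 (U = -52*(-76) + 1/(6 - 4) = 3952 + 1/2 = 3952 + ½ = 7905/2 ≈ 3952.5)
(-8535 + (-2*(-10)*(-5))*16) + U = (-8535 + (-2*(-10)*(-5))*16) + 7905/2 = (-8535 + (20*(-5))*16) + 7905/2 = (-8535 - 100*16) + 7905/2 = (-8535 - 1600) + 7905/2 = -10135 + 7905/2 = -12365/2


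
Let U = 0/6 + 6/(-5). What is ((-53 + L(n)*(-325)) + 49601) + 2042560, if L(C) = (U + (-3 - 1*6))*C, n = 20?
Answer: 2158408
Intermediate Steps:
U = -6/5 (U = 0*(⅙) + 6*(-⅕) = 0 - 6/5 = -6/5 ≈ -1.2000)
L(C) = -51*C/5 (L(C) = (-6/5 + (-3 - 1*6))*C = (-6/5 + (-3 - 6))*C = (-6/5 - 9)*C = -51*C/5)
((-53 + L(n)*(-325)) + 49601) + 2042560 = ((-53 - 51/5*20*(-325)) + 49601) + 2042560 = ((-53 - 204*(-325)) + 49601) + 2042560 = ((-53 + 66300) + 49601) + 2042560 = (66247 + 49601) + 2042560 = 115848 + 2042560 = 2158408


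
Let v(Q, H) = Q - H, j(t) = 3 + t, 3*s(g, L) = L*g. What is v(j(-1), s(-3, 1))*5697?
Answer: 17091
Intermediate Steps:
s(g, L) = L*g/3 (s(g, L) = (L*g)/3 = L*g/3)
v(j(-1), s(-3, 1))*5697 = ((3 - 1) - (-3)/3)*5697 = (2 - 1*(-1))*5697 = (2 + 1)*5697 = 3*5697 = 17091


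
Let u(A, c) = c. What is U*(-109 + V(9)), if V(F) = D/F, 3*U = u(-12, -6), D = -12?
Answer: 662/3 ≈ 220.67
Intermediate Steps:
U = -2 (U = (1/3)*(-6) = -2)
V(F) = -12/F
U*(-109 + V(9)) = -2*(-109 - 12/9) = -2*(-109 - 12*1/9) = -2*(-109 - 4/3) = -2*(-331/3) = 662/3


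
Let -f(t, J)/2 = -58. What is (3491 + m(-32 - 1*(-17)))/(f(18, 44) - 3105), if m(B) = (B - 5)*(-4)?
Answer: -3571/2989 ≈ -1.1947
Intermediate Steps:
f(t, J) = 116 (f(t, J) = -2*(-58) = 116)
m(B) = 20 - 4*B (m(B) = (-5 + B)*(-4) = 20 - 4*B)
(3491 + m(-32 - 1*(-17)))/(f(18, 44) - 3105) = (3491 + (20 - 4*(-32 - 1*(-17))))/(116 - 3105) = (3491 + (20 - 4*(-32 + 17)))/(-2989) = (3491 + (20 - 4*(-15)))*(-1/2989) = (3491 + (20 + 60))*(-1/2989) = (3491 + 80)*(-1/2989) = 3571*(-1/2989) = -3571/2989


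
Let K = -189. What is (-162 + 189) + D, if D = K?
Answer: -162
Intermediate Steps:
D = -189
(-162 + 189) + D = (-162 + 189) - 189 = 27 - 189 = -162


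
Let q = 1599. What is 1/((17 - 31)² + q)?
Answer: 1/1795 ≈ 0.00055710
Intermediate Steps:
1/((17 - 31)² + q) = 1/((17 - 31)² + 1599) = 1/((-14)² + 1599) = 1/(196 + 1599) = 1/1795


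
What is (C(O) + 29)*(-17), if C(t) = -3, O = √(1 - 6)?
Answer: -442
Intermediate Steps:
O = I*√5 (O = √(-5) = I*√5 ≈ 2.2361*I)
(C(O) + 29)*(-17) = (-3 + 29)*(-17) = 26*(-17) = -442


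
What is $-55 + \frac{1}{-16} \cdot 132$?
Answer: $- \frac{253}{4} \approx -63.25$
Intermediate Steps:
$-55 + \frac{1}{-16} \cdot 132 = -55 - \frac{33}{4} = - \frac{253}{4}$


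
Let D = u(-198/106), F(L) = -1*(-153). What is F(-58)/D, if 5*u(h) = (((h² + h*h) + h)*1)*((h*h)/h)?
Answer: -2530909/31581 ≈ -80.140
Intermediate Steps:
F(L) = 153
u(h) = h*(h + 2*h²)/5 (u(h) = ((((h² + h*h) + h)*1)*((h*h)/h))/5 = ((((h² + h²) + h)*1)*(h²/h))/5 = (((2*h² + h)*1)*h)/5 = (((h + 2*h²)*1)*h)/5 = ((h + 2*h²)*h)/5 = (h*(h + 2*h²))/5 = h*(h + 2*h²)/5)
D = -284229/148877 (D = (-198/106)²*(1 + 2*(-198/106))/5 = (-198*1/106)²*(1 + 2*(-198*1/106))/5 = (-99/53)²*(1 + 2*(-99/53))/5 = (⅕)*(9801/2809)*(1 - 198/53) = (⅕)*(9801/2809)*(-145/53) = -284229/148877 ≈ -1.9092)
F(-58)/D = 153/(-284229/148877) = 153*(-148877/284229) = -2530909/31581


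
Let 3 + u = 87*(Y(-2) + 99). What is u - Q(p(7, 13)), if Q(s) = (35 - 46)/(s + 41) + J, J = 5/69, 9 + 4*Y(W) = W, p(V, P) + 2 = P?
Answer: 15017375/1794 ≈ 8370.9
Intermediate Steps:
p(V, P) = -2 + P
Y(W) = -9/4 + W/4
u = 33483/4 (u = -3 + 87*((-9/4 + (¼)*(-2)) + 99) = -3 + 87*((-9/4 - ½) + 99) = -3 + 87*(-11/4 + 99) = -3 + 87*(385/4) = -3 + 33495/4 = 33483/4 ≈ 8370.8)
J = 5/69 (J = 5*(1/69) = 5/69 ≈ 0.072464)
Q(s) = 5/69 - 11/(41 + s) (Q(s) = (35 - 46)/(s + 41) + 5/69 = -11/(41 + s) + 5/69 = 5/69 - 11/(41 + s))
u - Q(p(7, 13)) = 33483/4 - (-554 + 5*(-2 + 13))/(69*(41 + (-2 + 13))) = 33483/4 - (-554 + 5*11)/(69*(41 + 11)) = 33483/4 - (-554 + 55)/(69*52) = 33483/4 - (-499)/(69*52) = 33483/4 - 1*(-499/3588) = 33483/4 + 499/3588 = 15017375/1794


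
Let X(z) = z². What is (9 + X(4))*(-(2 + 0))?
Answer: -50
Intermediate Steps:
(9 + X(4))*(-(2 + 0)) = (9 + 4²)*(-(2 + 0)) = (9 + 16)*(-1*2) = 25*(-2) = -50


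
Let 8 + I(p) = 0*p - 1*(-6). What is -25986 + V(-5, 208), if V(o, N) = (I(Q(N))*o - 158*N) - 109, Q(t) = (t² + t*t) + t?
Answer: -58949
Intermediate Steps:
Q(t) = t + 2*t² (Q(t) = (t² + t²) + t = 2*t² + t = t + 2*t²)
I(p) = -2 (I(p) = -8 + (0*p - 1*(-6)) = -8 + (0 + 6) = -8 + 6 = -2)
V(o, N) = -109 - 158*N - 2*o (V(o, N) = (-2*o - 158*N) - 109 = (-158*N - 2*o) - 109 = -109 - 158*N - 2*o)
-25986 + V(-5, 208) = -25986 + (-109 - 158*208 - 2*(-5)) = -25986 + (-109 - 32864 + 10) = -25986 - 32963 = -58949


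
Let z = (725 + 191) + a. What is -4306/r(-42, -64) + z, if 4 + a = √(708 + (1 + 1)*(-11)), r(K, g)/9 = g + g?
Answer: 527465/576 + 7*√14 ≈ 941.93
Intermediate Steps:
r(K, g) = 18*g (r(K, g) = 9*(g + g) = 9*(2*g) = 18*g)
a = -4 + 7*√14 (a = -4 + √(708 + (1 + 1)*(-11)) = -4 + √(708 + 2*(-11)) = -4 + √(708 - 22) = -4 + √686 = -4 + 7*√14 ≈ 22.192)
z = 912 + 7*√14 (z = (725 + 191) + (-4 + 7*√14) = 916 + (-4 + 7*√14) = 912 + 7*√14 ≈ 938.19)
-4306/r(-42, -64) + z = -4306/(18*(-64)) + (912 + 7*√14) = -4306/(-1152) + (912 + 7*√14) = -4306*(-1/1152) + (912 + 7*√14) = 2153/576 + (912 + 7*√14) = 527465/576 + 7*√14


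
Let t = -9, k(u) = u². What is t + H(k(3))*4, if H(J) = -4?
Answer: -25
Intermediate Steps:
t + H(k(3))*4 = -9 - 4*4 = -9 - 16 = -25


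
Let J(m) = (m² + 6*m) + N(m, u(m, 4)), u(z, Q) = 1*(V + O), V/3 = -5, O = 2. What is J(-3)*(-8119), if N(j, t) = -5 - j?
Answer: 89309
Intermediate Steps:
V = -15 (V = 3*(-5) = -15)
u(z, Q) = -13 (u(z, Q) = 1*(-15 + 2) = 1*(-13) = -13)
J(m) = -5 + m² + 5*m (J(m) = (m² + 6*m) + (-5 - m) = -5 + m² + 5*m)
J(-3)*(-8119) = (-5 + (-3)² + 5*(-3))*(-8119) = (-5 + 9 - 15)*(-8119) = -11*(-8119) = 89309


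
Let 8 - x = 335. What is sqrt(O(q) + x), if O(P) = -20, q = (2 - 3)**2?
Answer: I*sqrt(347) ≈ 18.628*I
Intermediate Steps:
x = -327 (x = 8 - 1*335 = 8 - 335 = -327)
q = 1 (q = (-1)**2 = 1)
sqrt(O(q) + x) = sqrt(-20 - 327) = sqrt(-347) = I*sqrt(347)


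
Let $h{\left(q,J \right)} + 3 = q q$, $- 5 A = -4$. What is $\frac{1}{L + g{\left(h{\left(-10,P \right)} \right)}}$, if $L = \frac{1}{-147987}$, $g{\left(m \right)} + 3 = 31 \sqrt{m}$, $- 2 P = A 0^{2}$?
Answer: $\frac{65700604494}{2041269382480229} + \frac{678904717239 \sqrt{97}}{2041269382480229} \approx 0.0033078$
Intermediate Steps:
$A = \frac{4}{5}$ ($A = \left(- \frac{1}{5}\right) \left(-4\right) = \frac{4}{5} \approx 0.8$)
$P = 0$ ($P = - \frac{\frac{4}{5} \cdot 0^{2}}{2} = - \frac{\frac{4}{5} \cdot 0}{2} = \left(- \frac{1}{2}\right) 0 = 0$)
$h{\left(q,J \right)} = -3 + q^{2}$ ($h{\left(q,J \right)} = -3 + q q = -3 + q^{2}$)
$g{\left(m \right)} = -3 + 31 \sqrt{m}$
$L = - \frac{1}{147987} \approx -6.7573 \cdot 10^{-6}$
$\frac{1}{L + g{\left(h{\left(-10,P \right)} \right)}} = \frac{1}{- \frac{1}{147987} - \left(3 - 31 \sqrt{-3 + \left(-10\right)^{2}}\right)} = \frac{1}{- \frac{1}{147987} - \left(3 - 31 \sqrt{-3 + 100}\right)} = \frac{1}{- \frac{1}{147987} - \left(3 - 31 \sqrt{97}\right)} = \frac{1}{- \frac{443962}{147987} + 31 \sqrt{97}}$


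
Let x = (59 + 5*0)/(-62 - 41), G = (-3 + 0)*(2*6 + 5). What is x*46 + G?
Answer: -7967/103 ≈ -77.349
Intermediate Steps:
G = -51 (G = -3*(12 + 5) = -3*17 = -51)
x = -59/103 (x = (59 + 0)/(-103) = 59*(-1/103) = -59/103 ≈ -0.57282)
x*46 + G = -59/103*46 - 51 = -2714/103 - 51 = -7967/103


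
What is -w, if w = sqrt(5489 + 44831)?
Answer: -4*sqrt(3145) ≈ -224.32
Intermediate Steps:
w = 4*sqrt(3145) (w = sqrt(50320) = 4*sqrt(3145) ≈ 224.32)
-w = -4*sqrt(3145)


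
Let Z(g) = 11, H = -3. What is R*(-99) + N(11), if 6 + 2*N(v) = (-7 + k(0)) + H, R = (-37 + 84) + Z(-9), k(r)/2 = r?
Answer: -5750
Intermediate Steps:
k(r) = 2*r
R = 58 (R = (-37 + 84) + 11 = 47 + 11 = 58)
N(v) = -8 (N(v) = -3 + ((-7 + 2*0) - 3)/2 = -3 + ((-7 + 0) - 3)/2 = -3 + (-7 - 3)/2 = -3 + (½)*(-10) = -3 - 5 = -8)
R*(-99) + N(11) = 58*(-99) - 8 = -5742 - 8 = -5750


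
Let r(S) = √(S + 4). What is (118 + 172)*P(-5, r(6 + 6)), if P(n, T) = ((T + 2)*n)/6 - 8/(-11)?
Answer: -13630/11 ≈ -1239.1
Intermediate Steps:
r(S) = √(4 + S)
P(n, T) = 8/11 + n*(2 + T)/6 (P(n, T) = ((2 + T)*n)*(⅙) - 8*(-1/11) = (n*(2 + T))*(⅙) + 8/11 = n*(2 + T)/6 + 8/11 = 8/11 + n*(2 + T)/6)
(118 + 172)*P(-5, r(6 + 6)) = (118 + 172)*(8/11 + (⅓)*(-5) + (⅙)*√(4 + (6 + 6))*(-5)) = 290*(8/11 - 5/3 + (⅙)*√(4 + 12)*(-5)) = 290*(8/11 - 5/3 + (⅙)*√16*(-5)) = 290*(8/11 - 5/3 + (⅙)*4*(-5)) = 290*(8/11 - 5/3 - 10/3) = 290*(-47/11) = -13630/11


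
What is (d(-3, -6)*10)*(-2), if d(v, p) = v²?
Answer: -180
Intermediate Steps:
(d(-3, -6)*10)*(-2) = ((-3)²*10)*(-2) = (9*10)*(-2) = 90*(-2) = -180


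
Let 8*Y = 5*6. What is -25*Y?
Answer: -375/4 ≈ -93.750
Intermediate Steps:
Y = 15/4 (Y = (5*6)/8 = (⅛)*30 = 15/4 ≈ 3.7500)
-25*Y = -25*15/4 = -375/4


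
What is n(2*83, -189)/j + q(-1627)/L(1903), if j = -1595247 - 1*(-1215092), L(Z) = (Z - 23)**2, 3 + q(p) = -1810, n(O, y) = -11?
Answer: -130068523/268723966400 ≈ -0.00048402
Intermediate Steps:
q(p) = -1813 (q(p) = -3 - 1810 = -1813)
L(Z) = (-23 + Z)**2
j = -380155 (j = -1595247 + 1215092 = -380155)
n(2*83, -189)/j + q(-1627)/L(1903) = -11/(-380155) - 1813/(-23 + 1903)**2 = -11*(-1/380155) - 1813/(1880**2) = 11/380155 - 1813/3534400 = -130068523/268723966400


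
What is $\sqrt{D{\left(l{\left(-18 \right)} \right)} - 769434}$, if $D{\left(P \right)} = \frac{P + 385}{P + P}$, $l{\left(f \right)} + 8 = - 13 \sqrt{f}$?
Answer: $\frac{\sqrt{22} \sqrt{\frac{1119211 + 5455983 i \sqrt{2}}{-8 - 39 i \sqrt{2}}}}{2} \approx 0.0019485 + 877.17 i$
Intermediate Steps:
$l{\left(f \right)} = -8 - 13 \sqrt{f}$
$D{\left(P \right)} = \frac{385 + P}{2 P}$
$\sqrt{D{\left(l{\left(-18 \right)} \right)} - 769434} = \sqrt{\frac{385 - \left(8 + 13 \sqrt{-18}\right)}{2 \left(-8 - 13 \sqrt{-18}\right)} - 769434} = \sqrt{\frac{385 - \left(8 + 13 \cdot 3 i \sqrt{2}\right)}{2 \left(-8 - 13 \cdot 3 i \sqrt{2}\right)} - 769434} = \sqrt{\frac{385 - \left(8 + 39 i \sqrt{2}\right)}{2 \left(-8 - 39 i \sqrt{2}\right)} - 769434} = \sqrt{\frac{377 - 39 i \sqrt{2}}{2 \left(-8 - 39 i \sqrt{2}\right)} - 769434} = \sqrt{-769434 + \frac{377 - 39 i \sqrt{2}}{2 \left(-8 - 39 i \sqrt{2}\right)}}$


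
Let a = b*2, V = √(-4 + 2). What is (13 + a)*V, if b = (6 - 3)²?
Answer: 31*I*√2 ≈ 43.841*I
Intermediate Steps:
b = 9 (b = 3² = 9)
V = I*√2 (V = √(-2) = I*√2 ≈ 1.4142*I)
a = 18 (a = 9*2 = 18)
(13 + a)*V = (13 + 18)*(I*√2) = 31*(I*√2) = 31*I*√2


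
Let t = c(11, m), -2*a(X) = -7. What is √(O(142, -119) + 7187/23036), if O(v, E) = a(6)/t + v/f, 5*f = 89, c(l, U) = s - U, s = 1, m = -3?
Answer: √38521552557826/2050204 ≈ 3.0273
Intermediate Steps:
a(X) = 7/2 (a(X) = -½*(-7) = 7/2)
c(l, U) = 1 - U
t = 4 (t = 1 - 1*(-3) = 1 + 3 = 4)
f = 89/5 (f = (⅕)*89 = 89/5 ≈ 17.800)
O(v, E) = 7/8 + 5*v/89 (O(v, E) = (7/2)/4 + v/(89/5) = (7/2)*(¼) + v*(5/89) = 7/8 + 5*v/89)
√(O(142, -119) + 7187/23036) = √((7/8 + (5/89)*142) + 7187/23036) = √((7/8 + 710/89) + 7187*(1/23036)) = √(6303/712 + 7187/23036) = √(37578263/4100408) = √38521552557826/2050204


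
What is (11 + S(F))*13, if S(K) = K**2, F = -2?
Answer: 195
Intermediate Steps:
(11 + S(F))*13 = (11 + (-2)**2)*13 = (11 + 4)*13 = 15*13 = 195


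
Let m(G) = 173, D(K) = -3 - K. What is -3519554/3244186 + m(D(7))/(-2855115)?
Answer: -5024646331444/4631262055695 ≈ -1.0849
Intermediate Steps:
-3519554/3244186 + m(D(7))/(-2855115) = -3519554/3244186 + 173/(-2855115) = -3519554*1/3244186 + 173*(-1/2855115) = -1759777/1622093 - 173/2855115 = -5024646331444/4631262055695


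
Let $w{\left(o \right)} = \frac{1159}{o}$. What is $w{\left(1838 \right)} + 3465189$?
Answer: $\frac{6369018541}{1838} \approx 3.4652 \cdot 10^{6}$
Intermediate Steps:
$w{\left(1838 \right)} + 3465189 = \frac{1159}{1838} + 3465189 = \frac{6369018541}{1838}$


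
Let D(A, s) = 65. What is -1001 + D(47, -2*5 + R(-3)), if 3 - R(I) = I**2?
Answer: -936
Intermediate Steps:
R(I) = 3 - I**2
-1001 + D(47, -2*5 + R(-3)) = -1001 + 65 = -936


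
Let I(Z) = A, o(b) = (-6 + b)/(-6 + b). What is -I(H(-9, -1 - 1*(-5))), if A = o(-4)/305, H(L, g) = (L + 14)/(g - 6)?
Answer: -1/305 ≈ -0.0032787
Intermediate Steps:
o(b) = 1
H(L, g) = (14 + L)/(-6 + g)
A = 1/305 ≈ 0.0032787
I(Z) = 1/305
-I(H(-9, -1 - 1*(-5))) = -1*1/305 = -1/305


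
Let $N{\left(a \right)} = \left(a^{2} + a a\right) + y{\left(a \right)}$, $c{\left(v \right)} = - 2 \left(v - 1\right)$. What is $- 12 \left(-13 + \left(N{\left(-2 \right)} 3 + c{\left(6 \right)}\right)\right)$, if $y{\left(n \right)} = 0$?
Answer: $-12$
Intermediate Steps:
$c{\left(v \right)} = 2 - 2 v$ ($c{\left(v \right)} = - 2 \left(-1 + v\right) = 2 - 2 v$)
$N{\left(a \right)} = 2 a^{2}$ ($N{\left(a \right)} = \left(a^{2} + a a\right) + 0 = \left(a^{2} + a^{2}\right) + 0 = 2 a^{2} + 0 = 2 a^{2}$)
$- 12 \left(-13 + \left(N{\left(-2 \right)} 3 + c{\left(6 \right)}\right)\right) = - 12 \left(-13 + \left(2 \left(-2\right)^{2} \cdot 3 + \left(2 - 12\right)\right)\right) = - 12 \left(-13 + \left(2 \cdot 4 \cdot 3 + \left(2 - 12\right)\right)\right) = - 12 \left(-13 + \left(8 \cdot 3 - 10\right)\right) = - 12 \left(-13 + \left(24 - 10\right)\right) = - 12 \left(-13 + 14\right) = \left(-12\right) 1 = -12$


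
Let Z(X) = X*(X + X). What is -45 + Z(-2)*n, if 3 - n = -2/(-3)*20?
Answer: -383/3 ≈ -127.67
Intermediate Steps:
Z(X) = 2*X² (Z(X) = X*(2*X) = 2*X²)
n = -31/3 (n = 3 - (-2/(-3))*20 = 3 - (-2*(-⅓))*20 = 3 - 2*20/3 = 3 - 1*40/3 = 3 - 40/3 = -31/3 ≈ -10.333)
-45 + Z(-2)*n = -45 + (2*(-2)²)*(-31/3) = -45 + (2*4)*(-31/3) = -45 + 8*(-31/3) = -45 - 248/3 = -383/3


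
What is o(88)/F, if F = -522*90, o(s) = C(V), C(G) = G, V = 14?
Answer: -7/23490 ≈ -0.00029800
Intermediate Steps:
o(s) = 14
F = -46980
o(88)/F = 14/(-46980) = 14*(-1/46980) = -7/23490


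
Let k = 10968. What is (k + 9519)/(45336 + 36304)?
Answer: 20487/81640 ≈ 0.25094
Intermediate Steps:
(k + 9519)/(45336 + 36304) = (10968 + 9519)/(45336 + 36304) = 20487/81640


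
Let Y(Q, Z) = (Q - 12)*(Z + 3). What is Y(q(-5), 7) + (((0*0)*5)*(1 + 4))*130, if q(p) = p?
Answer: -170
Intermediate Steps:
Y(Q, Z) = (-12 + Q)*(3 + Z)
Y(q(-5), 7) + (((0*0)*5)*(1 + 4))*130 = (-36 - 12*7 + 3*(-5) - 5*7) + (((0*0)*5)*(1 + 4))*130 = (-36 - 84 - 15 - 35) + ((0*5)*5)*130 = -170 + (0*5)*130 = -170 + 0*130 = -170 + 0 = -170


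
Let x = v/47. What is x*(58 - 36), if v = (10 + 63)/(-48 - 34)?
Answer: -803/1927 ≈ -0.41671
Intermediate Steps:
v = -73/82 (v = 73/(-82) = 73*(-1/82) = -73/82 ≈ -0.89024)
x = -73/3854 (x = -73/82/47 = -73/82*1/47 = -73/3854 ≈ -0.018941)
x*(58 - 36) = -73*(58 - 36)/3854 = -73/3854*22 = -803/1927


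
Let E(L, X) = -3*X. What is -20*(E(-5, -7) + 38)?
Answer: -1180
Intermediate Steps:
-20*(E(-5, -7) + 38) = -20*(-3*(-7) + 38) = -20*(21 + 38) = -20*59 = -1180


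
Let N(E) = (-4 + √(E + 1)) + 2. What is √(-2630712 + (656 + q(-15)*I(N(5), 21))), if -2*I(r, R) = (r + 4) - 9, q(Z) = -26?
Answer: √(-2630147 + 13*√6) ≈ 1621.8*I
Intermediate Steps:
N(E) = -2 + √(1 + E) (N(E) = (-4 + √(1 + E)) + 2 = -2 + √(1 + E))
I(r, R) = 5/2 - r/2 (I(r, R) = -((r + 4) - 9)/2 = -((4 + r) - 9)/2 = -(-5 + r)/2 = 5/2 - r/2)
√(-2630712 + (656 + q(-15)*I(N(5), 21))) = √(-2630712 + (656 - 26*(5/2 - (-2 + √(1 + 5))/2))) = √(-2630712 + (656 - 26*(5/2 - (-2 + √6)/2))) = √(-2630712 + (656 - 26*(5/2 + (1 - √6/2)))) = √(-2630712 + (656 - 26*(7/2 - √6/2))) = √(-2630712 + (656 + (-91 + 13*√6))) = √(-2630712 + (565 + 13*√6)) = √(-2630147 + 13*√6)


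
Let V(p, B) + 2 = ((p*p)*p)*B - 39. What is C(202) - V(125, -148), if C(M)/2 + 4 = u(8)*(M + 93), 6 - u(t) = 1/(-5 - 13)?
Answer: 2601594952/9 ≈ 2.8907e+8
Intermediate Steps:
u(t) = 109/18 (u(t) = 6 - 1/(-5 - 13) = 6 - 1/(-18) = 6 - 1*(-1/18) = 6 + 1/18 = 109/18)
V(p, B) = -41 + B*p³ (V(p, B) = -2 + (((p*p)*p)*B - 39) = -2 + ((p²*p)*B - 39) = -2 + (p³*B - 39) = -2 + (B*p³ - 39) = -2 + (-39 + B*p³) = -41 + B*p³)
C(M) = 3355/3 + 109*M/9 (C(M) = -8 + 2*(109*(M + 93)/18) = -8 + 2*(109*(93 + M)/18) = -8 + 2*(3379/6 + 109*M/18) = -8 + (3379/3 + 109*M/9) = 3355/3 + 109*M/9)
C(202) - V(125, -148) = (3355/3 + (109/9)*202) - (-41 - 148*125³) = (3355/3 + 22018/9) - (-41 - 148*1953125) = 32083/9 - (-41 - 289062500) = 32083/9 - 1*(-289062541) = 32083/9 + 289062541 = 2601594952/9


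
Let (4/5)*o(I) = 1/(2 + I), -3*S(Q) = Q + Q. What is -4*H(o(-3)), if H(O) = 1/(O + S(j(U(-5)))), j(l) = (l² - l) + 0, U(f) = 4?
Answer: 16/37 ≈ 0.43243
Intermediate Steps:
j(l) = l² - l
S(Q) = -2*Q/3 (S(Q) = -(Q + Q)/3 = -2*Q/3)
o(I) = 5/(4*(2 + I))
H(O) = 1/(-8 + O) (H(O) = 1/(O - 8*(-1 + 4)/3) = 1/(O - 8*3/3) = 1/(O - ⅔*12) = 1/(O - 8) = 1/(-8 + O))
-4*H(o(-3)) = -4/(-8 + 5/(4*(2 - 3))) = -4/(-8 + (5/4)/(-1)) = -4/(-8 + (5/4)*(-1)) = -4/(-8 - 5/4) = -4/(-37/4) = -4*(-4/37) = 16/37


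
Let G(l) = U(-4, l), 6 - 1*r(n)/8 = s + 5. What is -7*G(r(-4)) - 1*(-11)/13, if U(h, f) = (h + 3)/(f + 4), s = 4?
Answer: 129/260 ≈ 0.49615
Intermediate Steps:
U(h, f) = (3 + h)/(4 + f)
r(n) = -24 (r(n) = 48 - 8*(4 + 5) = 48 - 8*9 = 48 - 72 = -24)
G(l) = -1/(4 + l) (G(l) = (3 - 4)/(4 + l) = -1/(4 + l))
-7*G(r(-4)) - 1*(-11)/13 = -(-7)/(4 - 24) - 1*(-11)/13 = -(-7)/(-20) + 11*(1/13) = -(-7)*(-1)/20 + 11/13 = -7*1/20 + 11/13 = -7/20 + 11/13 = 129/260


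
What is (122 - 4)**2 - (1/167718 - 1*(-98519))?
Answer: -14188104211/167718 ≈ -84595.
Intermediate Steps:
(122 - 4)**2 - (1/167718 - 1*(-98519)) = 118**2 - (1/167718 + 98519) = 13924 - 1*16523409643/167718 = 13924 - 16523409643/167718 = -14188104211/167718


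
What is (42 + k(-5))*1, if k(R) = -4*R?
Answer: 62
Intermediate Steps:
(42 + k(-5))*1 = (42 - 4*(-5))*1 = (42 + 20)*1 = 62*1 = 62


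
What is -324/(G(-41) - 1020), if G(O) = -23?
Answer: 324/1043 ≈ 0.31064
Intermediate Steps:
-324/(G(-41) - 1020) = -324/(-23 - 1020) = -324/(-1043) = -1/1043*(-324) = 324/1043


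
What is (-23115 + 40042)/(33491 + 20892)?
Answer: 16927/54383 ≈ 0.31126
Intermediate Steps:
(-23115 + 40042)/(33491 + 20892) = 16927/54383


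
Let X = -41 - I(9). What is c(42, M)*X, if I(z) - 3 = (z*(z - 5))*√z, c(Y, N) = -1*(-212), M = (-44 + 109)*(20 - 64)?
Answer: -32224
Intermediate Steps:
M = -2860 (M = 65*(-44) = -2860)
c(Y, N) = 212
I(z) = 3 + z^(3/2)*(-5 + z) (I(z) = 3 + (z*(z - 5))*√z = 3 + (z*(-5 + z))*√z = 3 + z^(3/2)*(-5 + z))
X = -152 (X = -41 - (3 + 9^(5/2) - 5*9^(3/2)) = -41 - (3 + 243 - 5*27) = -41 - (3 + 243 - 135) = -41 - 1*111 = -41 - 111 = -152)
c(42, M)*X = 212*(-152) = -32224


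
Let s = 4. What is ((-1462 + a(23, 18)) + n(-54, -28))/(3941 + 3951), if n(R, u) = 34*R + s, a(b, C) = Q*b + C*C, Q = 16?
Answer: -1301/3946 ≈ -0.32970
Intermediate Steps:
a(b, C) = C² + 16*b (a(b, C) = 16*b + C*C = 16*b + C² = C² + 16*b)
n(R, u) = 4 + 34*R (n(R, u) = 34*R + 4 = 4 + 34*R)
((-1462 + a(23, 18)) + n(-54, -28))/(3941 + 3951) = ((-1462 + (18² + 16*23)) + (4 + 34*(-54)))/(3941 + 3951) = ((-1462 + (324 + 368)) + (4 - 1836))/7892 = ((-1462 + 692) - 1832)*(1/7892) = (-770 - 1832)*(1/7892) = -2602*1/7892 = -1301/3946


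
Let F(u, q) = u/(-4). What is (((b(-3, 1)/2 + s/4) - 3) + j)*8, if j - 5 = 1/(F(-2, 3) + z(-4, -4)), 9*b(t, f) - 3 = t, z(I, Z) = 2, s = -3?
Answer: 66/5 ≈ 13.200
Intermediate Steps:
F(u, q) = -u/4 (F(u, q) = u*(-¼) = -u/4)
b(t, f) = ⅓ + t/9
j = 27/5 (j = 5 + 1/(-¼*(-2) + 2) = 5 + 1/(½ + 2) = 5 + 1/(5/2) = 5 + ⅖ = 27/5 ≈ 5.4000)
(((b(-3, 1)/2 + s/4) - 3) + j)*8 = ((((⅓ + (⅑)*(-3))/2 - 3/4) - 3) + 27/5)*8 = ((((⅓ - ⅓)*(½) - 3*¼) - 3) + 27/5)*8 = (((0*(½) - ¾) - 3) + 27/5)*8 = (((0 - ¾) - 3) + 27/5)*8 = ((-¾ - 3) + 27/5)*8 = (-15/4 + 27/5)*8 = (33/20)*8 = 66/5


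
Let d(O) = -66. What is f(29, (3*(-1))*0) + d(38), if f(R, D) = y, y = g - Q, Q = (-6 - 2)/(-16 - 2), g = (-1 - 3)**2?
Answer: -454/9 ≈ -50.444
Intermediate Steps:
g = 16 (g = (-4)**2 = 16)
Q = 4/9 (Q = -8/(-18) = -8*(-1/18) = 4/9 ≈ 0.44444)
y = 140/9 (y = 16 - 1*4/9 = 16 - 4/9 = 140/9 ≈ 15.556)
f(R, D) = 140/9
f(29, (3*(-1))*0) + d(38) = 140/9 - 66 = -454/9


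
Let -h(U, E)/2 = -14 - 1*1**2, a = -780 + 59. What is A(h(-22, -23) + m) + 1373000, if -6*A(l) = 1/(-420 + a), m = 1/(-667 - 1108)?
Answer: 9399558001/6846 ≈ 1.3730e+6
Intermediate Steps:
a = -721
h(U, E) = 30 (h(U, E) = -2*(-14 - 1*1**2) = -2*(-14 - 1*1) = -2*(-14 - 1) = -2*(-15) = 30)
m = -1/1775 (m = 1/(-1775) = -1/1775 ≈ -0.00056338)
A(l) = 1/6846 (A(l) = -1/(6*(-420 - 721)) = -1/6/(-1141) = -1/6*(-1/1141) = 1/6846)
A(h(-22, -23) + m) + 1373000 = 1/6846 + 1373000 = 9399558001/6846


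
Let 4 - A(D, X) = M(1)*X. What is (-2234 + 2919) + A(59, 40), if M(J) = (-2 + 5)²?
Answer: 329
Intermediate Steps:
M(J) = 9 (M(J) = 3² = 9)
A(D, X) = 4 - 9*X
(-2234 + 2919) + A(59, 40) = (-2234 + 2919) + (4 - 9*40) = 685 + (4 - 360) = 685 - 356 = 329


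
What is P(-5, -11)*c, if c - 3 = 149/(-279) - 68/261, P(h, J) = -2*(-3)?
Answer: 11896/899 ≈ 13.232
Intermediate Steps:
P(h, J) = 6
c = 5948/2697 (c = 3 + (149/(-279) - 68/261) = 3 + (149*(-1/279) - 68*1/261) = 3 + (-149/279 - 68/261) = 3 - 2143/2697 = 5948/2697 ≈ 2.2054)
P(-5, -11)*c = 6*(5948/2697) = 11896/899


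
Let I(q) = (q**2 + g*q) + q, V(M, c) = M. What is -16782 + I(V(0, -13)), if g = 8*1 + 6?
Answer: -16782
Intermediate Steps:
g = 14 (g = 8 + 6 = 14)
I(q) = q**2 + 15*q (I(q) = (q**2 + 14*q) + q = q**2 + 15*q)
-16782 + I(V(0, -13)) = -16782 + 0*(15 + 0) = -16782 + 0*15 = -16782 + 0 = -16782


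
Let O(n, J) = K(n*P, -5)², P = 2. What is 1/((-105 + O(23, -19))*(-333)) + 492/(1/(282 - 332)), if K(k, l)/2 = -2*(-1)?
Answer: -729070199/29637 ≈ -24600.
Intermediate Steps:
K(k, l) = 4 (K(k, l) = 2*(-2*(-1)) = 2*2 = 4)
O(n, J) = 16 (O(n, J) = 4² = 16)
1/((-105 + O(23, -19))*(-333)) + 492/(1/(282 - 332)) = 1/((-105 + 16)*(-333)) + 492/(1/(282 - 332)) = -1/333/(-89) + 492/(1/(-50)) = -1/89*(-1/333) + 492/(-1/50) = 1/29637 + 492*(-50) = 1/29637 - 24600 = -729070199/29637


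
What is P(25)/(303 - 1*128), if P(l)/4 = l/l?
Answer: 4/175 ≈ 0.022857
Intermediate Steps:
P(l) = 4 (P(l) = 4*(l/l) = 4*1 = 4)
P(25)/(303 - 1*128) = 4/(303 - 1*128) = 4/(303 - 128) = 4/175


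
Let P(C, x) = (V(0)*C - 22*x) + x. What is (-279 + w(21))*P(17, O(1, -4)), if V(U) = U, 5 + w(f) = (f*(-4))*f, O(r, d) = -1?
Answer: -43008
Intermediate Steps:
w(f) = -5 - 4*f² (w(f) = -5 + (f*(-4))*f = -5 + (-4*f)*f = -5 - 4*f²)
P(C, x) = -21*x (P(C, x) = (0*C - 22*x) + x = (0 - 22*x) + x = -22*x + x = -21*x)
(-279 + w(21))*P(17, O(1, -4)) = (-279 + (-5 - 4*21²))*(-21*(-1)) = (-279 + (-5 - 4*441))*21 = (-279 + (-5 - 1764))*21 = (-279 - 1769)*21 = -2048*21 = -43008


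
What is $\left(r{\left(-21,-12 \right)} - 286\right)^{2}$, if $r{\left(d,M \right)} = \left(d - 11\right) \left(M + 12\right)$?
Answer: $81796$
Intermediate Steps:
$r{\left(d,M \right)} = \left(-11 + d\right) \left(12 + M\right)$
$\left(r{\left(-21,-12 \right)} - 286\right)^{2} = \left(\left(-132 - -132 + 12 \left(-21\right) - -252\right) - 286\right)^{2} = \left(\left(-132 + 132 - 252 + 252\right) - 286\right)^{2} = \left(0 - 286\right)^{2} = \left(-286\right)^{2} = 81796$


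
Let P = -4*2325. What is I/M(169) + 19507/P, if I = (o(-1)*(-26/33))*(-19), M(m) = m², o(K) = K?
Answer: -471543469/224753100 ≈ -2.0980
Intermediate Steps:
P = -9300
I = -494/33 (I = -(-26)/33*(-19) = -1*(-26/33)*(-19) = (26/33)*(-19) = -494/33 ≈ -14.970)
I/M(169) + 19507/P = -494/(33*(169²)) + 19507/(-9300) = -494/33/28561 + 19507*(-1/9300) = -494/33*1/28561 - 19507/9300 = -38/72501 - 19507/9300 = -471543469/224753100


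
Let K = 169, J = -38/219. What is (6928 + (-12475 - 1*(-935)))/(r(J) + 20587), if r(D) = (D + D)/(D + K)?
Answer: -170519476/761163075 ≈ -0.22402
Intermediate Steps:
J = -38/219 (J = -38*1/219 = -38/219 ≈ -0.17352)
r(D) = 2*D/(169 + D) (r(D) = (D + D)/(D + 169) = (2*D)/(169 + D) = 2*D/(169 + D))
(6928 + (-12475 - 1*(-935)))/(r(J) + 20587) = (6928 + (-12475 - 1*(-935)))/(2*(-38/219)/(169 - 38/219) + 20587) = (6928 + (-12475 + 935))/(2*(-38/219)/(36973/219) + 20587) = (6928 - 11540)/(2*(-38/219)*(219/36973) + 20587) = -4612/(-76/36973 + 20587) = -4612/761163075/36973 = -4612*36973/761163075 = -170519476/761163075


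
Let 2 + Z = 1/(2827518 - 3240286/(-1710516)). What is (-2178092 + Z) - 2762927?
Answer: -11948668550795917269/2418259009787 ≈ -4.9410e+6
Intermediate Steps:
Z = -4836517164316/2418259009787 (Z = -2 + 1/(2827518 - 3240286/(-1710516)) = -2 + 1/(2827518 - 3240286*(-1/1710516)) = -2 + 1/(2827518 + 1620143/855258) = -2 + 1/(2418259009787/855258) = -2 + 855258/2418259009787 = -4836517164316/2418259009787 ≈ -2.0000)
(-2178092 + Z) - 2762927 = (-2178092 - 4836517164316/2418259009787) - 2762927 = -5267195439662150720/2418259009787 - 2762927 = -11948668550795917269/2418259009787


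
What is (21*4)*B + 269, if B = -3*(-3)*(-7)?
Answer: -5023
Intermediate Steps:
B = -63 (B = 9*(-7) = -63)
(21*4)*B + 269 = (21*4)*(-63) + 269 = 84*(-63) + 269 = -5292 + 269 = -5023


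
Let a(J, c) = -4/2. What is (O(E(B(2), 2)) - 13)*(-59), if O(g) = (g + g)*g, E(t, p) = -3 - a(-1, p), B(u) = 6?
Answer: 649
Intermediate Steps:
a(J, c) = -2 (a(J, c) = -4*½ = -2)
E(t, p) = -1 (E(t, p) = -3 - 1*(-2) = -3 + 2 = -1)
O(g) = 2*g² (O(g) = (2*g)*g = 2*g²)
(O(E(B(2), 2)) - 13)*(-59) = (2*(-1)² - 13)*(-59) = (2*1 - 13)*(-59) = (2 - 13)*(-59) = -11*(-59) = 649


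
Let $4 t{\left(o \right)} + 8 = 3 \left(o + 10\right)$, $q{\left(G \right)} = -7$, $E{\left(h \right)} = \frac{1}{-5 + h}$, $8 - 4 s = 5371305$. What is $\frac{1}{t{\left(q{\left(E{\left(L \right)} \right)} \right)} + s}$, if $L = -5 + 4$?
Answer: $- \frac{1}{1342824} \approx -7.447 \cdot 10^{-7}$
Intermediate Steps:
$s = - \frac{5371297}{4}$ ($s = 2 - \frac{5371305}{4} = - \frac{5371297}{4} \approx -1.3428 \cdot 10^{6}$)
$L = -1$
$t{\left(o \right)} = \frac{11}{2} + \frac{3 o}{4}$ ($t{\left(o \right)} = -2 + \frac{3 \left(o + 10\right)}{4} = -2 + \frac{3 \left(10 + o\right)}{4} = -2 + \frac{30 + 3 o}{4} = -2 + \left(\frac{15}{2} + \frac{3 o}{4}\right) = \frac{11}{2} + \frac{3 o}{4}$)
$\frac{1}{t{\left(q{\left(E{\left(L \right)} \right)} \right)} + s} = \frac{1}{\left(\frac{11}{2} + \frac{3}{4} \left(-7\right)\right) - \frac{5371297}{4}} = \frac{1}{\left(\frac{11}{2} - \frac{21}{4}\right) - \frac{5371297}{4}} = \frac{1}{\frac{1}{4} - \frac{5371297}{4}} = \frac{1}{-1342824} = - \frac{1}{1342824}$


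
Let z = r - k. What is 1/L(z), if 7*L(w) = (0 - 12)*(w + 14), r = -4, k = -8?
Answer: -7/216 ≈ -0.032407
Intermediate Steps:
z = 4 (z = -4 - 1*(-8) = -4 + 8 = 4)
L(w) = -24 - 12*w/7 (L(w) = ((0 - 12)*(w + 14))/7 = (-12*(14 + w))/7 = (-168 - 12*w)/7 = -24 - 12*w/7)
1/L(z) = 1/(-24 - 12/7*4) = 1/(-24 - 48/7) = 1/(-216/7) = -7/216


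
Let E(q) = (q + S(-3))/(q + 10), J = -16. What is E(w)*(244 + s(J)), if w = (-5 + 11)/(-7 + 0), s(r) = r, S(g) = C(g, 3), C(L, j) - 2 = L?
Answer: -741/16 ≈ -46.313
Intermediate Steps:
C(L, j) = 2 + L
S(g) = 2 + g
w = -6/7 (w = 6/(-7) = 6*(-⅐) = -6/7 ≈ -0.85714)
E(q) = (-1 + q)/(10 + q) (E(q) = (q + (2 - 3))/(q + 10) = (q - 1)/(10 + q) = (-1 + q)/(10 + q))
E(w)*(244 + s(J)) = ((-1 - 6/7)/(10 - 6/7))*(244 - 16) = (-13/7/(64/7))*228 = ((7/64)*(-13/7))*228 = -13/64*228 = -741/16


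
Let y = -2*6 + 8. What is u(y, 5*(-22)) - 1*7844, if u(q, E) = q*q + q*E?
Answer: -7388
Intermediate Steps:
y = -4 (y = -12 + 8 = -4)
u(q, E) = q² + E*q
u(y, 5*(-22)) - 1*7844 = -4*(5*(-22) - 4) - 1*7844 = -4*(-110 - 4) - 7844 = -4*(-114) - 7844 = 456 - 7844 = -7388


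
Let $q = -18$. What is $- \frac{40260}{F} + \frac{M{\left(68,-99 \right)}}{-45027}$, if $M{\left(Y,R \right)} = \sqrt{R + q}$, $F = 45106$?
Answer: $- \frac{20130}{22553} - \frac{i \sqrt{13}}{15009} \approx -0.89256 - 0.00024023 i$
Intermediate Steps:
$M{\left(Y,R \right)} = \sqrt{-18 + R}$ ($M{\left(Y,R \right)} = \sqrt{R - 18} = \sqrt{-18 + R}$)
$- \frac{40260}{F} + \frac{M{\left(68,-99 \right)}}{-45027} = - \frac{40260}{45106} + \frac{\sqrt{-18 - 99}}{-45027} = \left(-40260\right) \frac{1}{45106} + \sqrt{-117} \left(- \frac{1}{45027}\right) = - \frac{20130}{22553} + 3 i \sqrt{13} \left(- \frac{1}{45027}\right) = - \frac{20130}{22553} - \frac{i \sqrt{13}}{15009}$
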